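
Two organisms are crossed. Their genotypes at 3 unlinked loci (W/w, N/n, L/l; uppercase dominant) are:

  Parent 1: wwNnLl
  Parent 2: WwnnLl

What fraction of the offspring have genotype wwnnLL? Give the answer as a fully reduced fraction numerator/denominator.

wwNnLl gametes: wNL×2, wNl×2, wnL×2, wnl×2
WwnnLl gametes: WnL×2, Wnl×2, wnL×2, wnl×2
wwNnLl×WwnnLl grid (8·8=64): WwNnLL=4 WwNnLl=8 WwNnll=4 WwnnLL=4 WwnnLl=8 Wwnnll=4 wwNnLL=4 wwNnLl=8 wwNnll=4 wwnnLL=4 wwnnLl=8 wwnnll=4
wwnnLL hits 4/64; gcd=4; 4÷4/64÷4 = 1/16

P(wwnnLL) = 1/16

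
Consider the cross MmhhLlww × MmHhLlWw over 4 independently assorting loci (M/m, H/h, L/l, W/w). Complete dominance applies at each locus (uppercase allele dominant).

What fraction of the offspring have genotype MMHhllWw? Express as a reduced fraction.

P(MMHhllWw) = 1/64

MmhhLlww gametes: MhLw×4, Mhlw×4, mhLw×4, mhlw×4
MmHhLlWw gametes: MHLW×1, MHLw×1, MHlW×1, MHlw×1, MhLW×1, MhLw×1, MhlW×1, Mhlw×1, mHLW×1, mHLw×1, mHlW×1, mHlw×1, mhLW×1, mhLw×1, mhlW×1, mhlw×1
MmhhLlww×MmHhLlWw grid (16·16=256): MMHhLLWw=4 MMHhLLww=4 MMHhLlWw=8 MMHhLlww=8 MMHhllWw=4 MMHhllww=4 MMhhLLWw=4 MMhhLLww=4 MMhhLlWw=8 MMhhLlww=8 MMhhllWw=4 MMhhllww=4 MmHhLLWw=8 MmHhLLww=8 MmHhLlWw=16 MmHhLlww=16 MmHhllWw=8 MmHhllww=8 MmhhLLWw=8 MmhhLLww=8 MmhhLlWw=16 MmhhLlww=16 MmhhllWw=8 Mmhhllww=8 mmHhLLWw=4 mmHhLLww=4 mmHhLlWw=8 mmHhLlww=8 mmHhllWw=4 mmHhllww=4 mmhhLLWw=4 mmhhLLww=4 mmhhLlWw=8 mmhhLlww=8 mmhhllWw=4 mmhhllww=4
MMHhllWw hits 4/256; gcd=4; 4÷4/256÷4 = 1/64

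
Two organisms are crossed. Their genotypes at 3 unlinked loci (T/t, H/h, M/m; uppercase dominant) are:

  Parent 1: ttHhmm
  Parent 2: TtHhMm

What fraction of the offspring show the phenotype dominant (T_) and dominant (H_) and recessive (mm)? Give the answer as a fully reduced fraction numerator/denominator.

P(T_ H_ mm) = 3/16

ttHhmm gametes: tHm×4, thm×4
TtHhMm gametes: THM×1, THm×1, ThM×1, Thm×1, tHM×1, tHm×1, thM×1, thm×1
ttHhmm×TtHhMm grid (8·8=64): TtHHMm=4 TtHHmm=4 TtHhMm=8 TtHhmm=8 TthhMm=4 Tthhmm=4 ttHHMm=4 ttHHmm=4 ttHhMm=8 ttHhmm=8 tthhMm=4 tthhmm=4
T_ H_ mm hits 12/64; gcd=4; 12÷4/64÷4 = 3/16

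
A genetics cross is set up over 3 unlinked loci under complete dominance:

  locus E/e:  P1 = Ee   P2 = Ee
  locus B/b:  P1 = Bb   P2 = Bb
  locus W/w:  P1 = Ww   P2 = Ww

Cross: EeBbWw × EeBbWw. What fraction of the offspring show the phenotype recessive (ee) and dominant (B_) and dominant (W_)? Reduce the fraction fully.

P(ee B_ W_) = 9/64

EeBbWw gametes: EBW×1, EBw×1, EbW×1, Ebw×1, eBW×1, eBw×1, ebW×1, ebw×1
EeBbWw gametes: EBW×1, EBw×1, EbW×1, Ebw×1, eBW×1, eBw×1, ebW×1, ebw×1
EeBbWw×EeBbWw grid (8·8=64): EEBBWW=1 EEBBWw=2 EEBBww=1 EEBbWW=2 EEBbWw=4 EEBbww=2 EEbbWW=1 EEbbWw=2 EEbbww=1 EeBBWW=2 EeBBWw=4 EeBBww=2 EeBbWW=4 EeBbWw=8 EeBbww=4 EebbWW=2 EebbWw=4 Eebbww=2 eeBBWW=1 eeBBWw=2 eeBBww=1 eeBbWW=2 eeBbWw=4 eeBbww=2 eebbWW=1 eebbWw=2 eebbww=1
ee B_ W_ hits 9/64; gcd=1; 9÷1/64÷1 = 9/64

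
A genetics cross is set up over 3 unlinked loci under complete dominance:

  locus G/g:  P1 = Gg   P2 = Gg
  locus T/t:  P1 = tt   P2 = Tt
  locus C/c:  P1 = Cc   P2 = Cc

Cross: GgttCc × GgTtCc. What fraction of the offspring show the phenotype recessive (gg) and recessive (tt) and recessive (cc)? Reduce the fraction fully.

P(gg tt cc) = 1/32

GgttCc gametes: GtC×2, Gtc×2, gtC×2, gtc×2
GgTtCc gametes: GTC×1, GTc×1, GtC×1, Gtc×1, gTC×1, gTc×1, gtC×1, gtc×1
GgttCc×GgTtCc grid (8·8=64): GGTtCC=2 GGTtCc=4 GGTtcc=2 GGttCC=2 GGttCc=4 GGttcc=2 GgTtCC=4 GgTtCc=8 GgTtcc=4 GgttCC=4 GgttCc=8 Ggttcc=4 ggTtCC=2 ggTtCc=4 ggTtcc=2 ggttCC=2 ggttCc=4 ggttcc=2
gg tt cc hits 2/64; gcd=2; 2÷2/64÷2 = 1/32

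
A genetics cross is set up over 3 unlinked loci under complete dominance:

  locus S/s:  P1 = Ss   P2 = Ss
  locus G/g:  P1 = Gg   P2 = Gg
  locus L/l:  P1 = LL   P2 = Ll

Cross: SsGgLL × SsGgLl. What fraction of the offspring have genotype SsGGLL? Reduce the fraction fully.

P(SsGGLL) = 1/16

SsGgLL gametes: SGL×2, SgL×2, sGL×2, sgL×2
SsGgLl gametes: SGL×1, SGl×1, SgL×1, Sgl×1, sGL×1, sGl×1, sgL×1, sgl×1
SsGgLL×SsGgLl grid (8·8=64): SSGGLL=2 SSGGLl=2 SSGgLL=4 SSGgLl=4 SSggLL=2 SSggLl=2 SsGGLL=4 SsGGLl=4 SsGgLL=8 SsGgLl=8 SsggLL=4 SsggLl=4 ssGGLL=2 ssGGLl=2 ssGgLL=4 ssGgLl=4 ssggLL=2 ssggLl=2
SsGGLL hits 4/64; gcd=4; 4÷4/64÷4 = 1/16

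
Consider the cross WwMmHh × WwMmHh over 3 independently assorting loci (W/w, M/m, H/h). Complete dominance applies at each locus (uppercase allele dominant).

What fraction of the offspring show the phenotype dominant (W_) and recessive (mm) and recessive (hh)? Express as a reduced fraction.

P(W_ mm hh) = 3/64

WwMmHh gametes: WMH×1, WMh×1, WmH×1, Wmh×1, wMH×1, wMh×1, wmH×1, wmh×1
WwMmHh gametes: WMH×1, WMh×1, WmH×1, Wmh×1, wMH×1, wMh×1, wmH×1, wmh×1
WwMmHh×WwMmHh grid (8·8=64): WWMMHH=1 WWMMHh=2 WWMMhh=1 WWMmHH=2 WWMmHh=4 WWMmhh=2 WWmmHH=1 WWmmHh=2 WWmmhh=1 WwMMHH=2 WwMMHh=4 WwMMhh=2 WwMmHH=4 WwMmHh=8 WwMmhh=4 WwmmHH=2 WwmmHh=4 Wwmmhh=2 wwMMHH=1 wwMMHh=2 wwMMhh=1 wwMmHH=2 wwMmHh=4 wwMmhh=2 wwmmHH=1 wwmmHh=2 wwmmhh=1
W_ mm hh hits 3/64; gcd=1; 3÷1/64÷1 = 3/64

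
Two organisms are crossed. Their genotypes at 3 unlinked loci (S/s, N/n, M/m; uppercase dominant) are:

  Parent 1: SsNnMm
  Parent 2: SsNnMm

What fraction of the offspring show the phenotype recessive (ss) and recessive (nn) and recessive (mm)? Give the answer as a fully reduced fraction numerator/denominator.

SsNnMm gametes: SNM×1, SNm×1, SnM×1, Snm×1, sNM×1, sNm×1, snM×1, snm×1
SsNnMm gametes: SNM×1, SNm×1, SnM×1, Snm×1, sNM×1, sNm×1, snM×1, snm×1
SsNnMm×SsNnMm grid (8·8=64): SSNNMM=1 SSNNMm=2 SSNNmm=1 SSNnMM=2 SSNnMm=4 SSNnmm=2 SSnnMM=1 SSnnMm=2 SSnnmm=1 SsNNMM=2 SsNNMm=4 SsNNmm=2 SsNnMM=4 SsNnMm=8 SsNnmm=4 SsnnMM=2 SsnnMm=4 Ssnnmm=2 ssNNMM=1 ssNNMm=2 ssNNmm=1 ssNnMM=2 ssNnMm=4 ssNnmm=2 ssnnMM=1 ssnnMm=2 ssnnmm=1
ss nn mm hits 1/64; gcd=1; 1÷1/64÷1 = 1/64

P(ss nn mm) = 1/64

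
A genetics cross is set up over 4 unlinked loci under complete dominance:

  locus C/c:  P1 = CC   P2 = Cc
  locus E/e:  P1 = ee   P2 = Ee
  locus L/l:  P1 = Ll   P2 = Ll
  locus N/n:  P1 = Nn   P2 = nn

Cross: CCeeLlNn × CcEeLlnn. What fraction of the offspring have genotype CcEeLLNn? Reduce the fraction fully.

P(CcEeLLNn) = 1/32

CCeeLlNn gametes: CeLN×4, CeLn×4, CelN×4, Celn×4
CcEeLlnn gametes: CELn×2, CEln×2, CeLn×2, Celn×2, cELn×2, cEln×2, ceLn×2, celn×2
CCeeLlNn×CcEeLlnn grid (16·16=256): CCEeLLNn=8 CCEeLLnn=8 CCEeLlNn=16 CCEeLlnn=16 CCEellNn=8 CCEellnn=8 CCeeLLNn=8 CCeeLLnn=8 CCeeLlNn=16 CCeeLlnn=16 CCeellNn=8 CCeellnn=8 CcEeLLNn=8 CcEeLLnn=8 CcEeLlNn=16 CcEeLlnn=16 CcEellNn=8 CcEellnn=8 CceeLLNn=8 CceeLLnn=8 CceeLlNn=16 CceeLlnn=16 CceellNn=8 Cceellnn=8
CcEeLLNn hits 8/256; gcd=8; 8÷8/256÷8 = 1/32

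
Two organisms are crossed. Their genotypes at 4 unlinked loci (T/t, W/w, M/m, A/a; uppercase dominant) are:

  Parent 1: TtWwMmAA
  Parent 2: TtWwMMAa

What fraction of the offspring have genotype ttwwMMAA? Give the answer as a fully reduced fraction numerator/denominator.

P(ttwwMMAA) = 1/64

TtWwMmAA gametes: TWMA×2, TWmA×2, TwMA×2, TwmA×2, tWMA×2, tWmA×2, twMA×2, twmA×2
TtWwMMAa gametes: TWMA×2, TWMa×2, TwMA×2, TwMa×2, tWMA×2, tWMa×2, twMA×2, twMa×2
TtWwMmAA×TtWwMMAa grid (16·16=256): TTWWMMAA=4 TTWWMMAa=4 TTWWMmAA=4 TTWWMmAa=4 TTWwMMAA=8 TTWwMMAa=8 TTWwMmAA=8 TTWwMmAa=8 TTwwMMAA=4 TTwwMMAa=4 TTwwMmAA=4 TTwwMmAa=4 TtWWMMAA=8 TtWWMMAa=8 TtWWMmAA=8 TtWWMmAa=8 TtWwMMAA=16 TtWwMMAa=16 TtWwMmAA=16 TtWwMmAa=16 TtwwMMAA=8 TtwwMMAa=8 TtwwMmAA=8 TtwwMmAa=8 ttWWMMAA=4 ttWWMMAa=4 ttWWMmAA=4 ttWWMmAa=4 ttWwMMAA=8 ttWwMMAa=8 ttWwMmAA=8 ttWwMmAa=8 ttwwMMAA=4 ttwwMMAa=4 ttwwMmAA=4 ttwwMmAa=4
ttwwMMAA hits 4/256; gcd=4; 4÷4/256÷4 = 1/64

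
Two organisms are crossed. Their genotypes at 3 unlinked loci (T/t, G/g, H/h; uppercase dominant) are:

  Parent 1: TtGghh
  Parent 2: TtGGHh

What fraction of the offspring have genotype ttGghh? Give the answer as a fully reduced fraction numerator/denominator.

TtGghh gametes: TGh×2, Tgh×2, tGh×2, tgh×2
TtGGHh gametes: TGH×2, TGh×2, tGH×2, tGh×2
TtGghh×TtGGHh grid (8·8=64): TTGGHh=4 TTGGhh=4 TTGgHh=4 TTGghh=4 TtGGHh=8 TtGGhh=8 TtGgHh=8 TtGghh=8 ttGGHh=4 ttGGhh=4 ttGgHh=4 ttGghh=4
ttGghh hits 4/64; gcd=4; 4÷4/64÷4 = 1/16

P(ttGghh) = 1/16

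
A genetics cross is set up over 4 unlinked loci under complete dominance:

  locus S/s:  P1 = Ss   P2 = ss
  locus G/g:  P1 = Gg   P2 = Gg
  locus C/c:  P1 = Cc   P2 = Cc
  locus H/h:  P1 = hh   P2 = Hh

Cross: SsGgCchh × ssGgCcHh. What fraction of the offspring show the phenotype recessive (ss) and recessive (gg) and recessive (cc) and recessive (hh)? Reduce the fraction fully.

SsGgCchh gametes: SGCh×2, SGch×2, SgCh×2, Sgch×2, sGCh×2, sGch×2, sgCh×2, sgch×2
ssGgCcHh gametes: sGCH×2, sGCh×2, sGcH×2, sGch×2, sgCH×2, sgCh×2, sgcH×2, sgch×2
SsGgCchh×ssGgCcHh grid (16·16=256): SsGGCCHh=4 SsGGCChh=4 SsGGCcHh=8 SsGGCchh=8 SsGGccHh=4 SsGGcchh=4 SsGgCCHh=8 SsGgCChh=8 SsGgCcHh=16 SsGgCchh=16 SsGgccHh=8 SsGgcchh=8 SsggCCHh=4 SsggCChh=4 SsggCcHh=8 SsggCchh=8 SsggccHh=4 Ssggcchh=4 ssGGCCHh=4 ssGGCChh=4 ssGGCcHh=8 ssGGCchh=8 ssGGccHh=4 ssGGcchh=4 ssGgCCHh=8 ssGgCChh=8 ssGgCcHh=16 ssGgCchh=16 ssGgccHh=8 ssGgcchh=8 ssggCCHh=4 ssggCChh=4 ssggCcHh=8 ssggCchh=8 ssggccHh=4 ssggcchh=4
ss gg cc hh hits 4/256; gcd=4; 4÷4/256÷4 = 1/64

P(ss gg cc hh) = 1/64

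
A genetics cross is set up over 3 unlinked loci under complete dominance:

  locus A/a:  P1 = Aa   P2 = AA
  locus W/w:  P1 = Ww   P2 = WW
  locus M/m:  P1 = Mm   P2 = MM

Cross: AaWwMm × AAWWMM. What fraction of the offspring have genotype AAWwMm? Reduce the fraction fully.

AaWwMm gametes: AWM×1, AWm×1, AwM×1, Awm×1, aWM×1, aWm×1, awM×1, awm×1
AAWWMM gametes: AWM×8
AaWwMm×AAWWMM grid (8·8=64): AAWWMM=8 AAWWMm=8 AAWwMM=8 AAWwMm=8 AaWWMM=8 AaWWMm=8 AaWwMM=8 AaWwMm=8
AAWwMm hits 8/64; gcd=8; 8÷8/64÷8 = 1/8

P(AAWwMm) = 1/8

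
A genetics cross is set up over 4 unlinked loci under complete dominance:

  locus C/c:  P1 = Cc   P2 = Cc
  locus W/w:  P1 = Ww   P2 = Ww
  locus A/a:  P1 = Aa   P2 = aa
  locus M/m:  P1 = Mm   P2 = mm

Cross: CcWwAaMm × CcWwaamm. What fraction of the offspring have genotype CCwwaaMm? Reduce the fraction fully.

CcWwAaMm gametes: CWAM×1, CWAm×1, CWaM×1, CWam×1, CwAM×1, CwAm×1, CwaM×1, Cwam×1, cWAM×1, cWAm×1, cWaM×1, cWam×1, cwAM×1, cwAm×1, cwaM×1, cwam×1
CcWwaamm gametes: CWam×4, Cwam×4, cWam×4, cwam×4
CcWwAaMm×CcWwaamm grid (16·16=256): CCWWAaMm=4 CCWWAamm=4 CCWWaaMm=4 CCWWaamm=4 CCWwAaMm=8 CCWwAamm=8 CCWwaaMm=8 CCWwaamm=8 CCwwAaMm=4 CCwwAamm=4 CCwwaaMm=4 CCwwaamm=4 CcWWAaMm=8 CcWWAamm=8 CcWWaaMm=8 CcWWaamm=8 CcWwAaMm=16 CcWwAamm=16 CcWwaaMm=16 CcWwaamm=16 CcwwAaMm=8 CcwwAamm=8 CcwwaaMm=8 Ccwwaamm=8 ccWWAaMm=4 ccWWAamm=4 ccWWaaMm=4 ccWWaamm=4 ccWwAaMm=8 ccWwAamm=8 ccWwaaMm=8 ccWwaamm=8 ccwwAaMm=4 ccwwAamm=4 ccwwaaMm=4 ccwwaamm=4
CCwwaaMm hits 4/256; gcd=4; 4÷4/256÷4 = 1/64

P(CCwwaaMm) = 1/64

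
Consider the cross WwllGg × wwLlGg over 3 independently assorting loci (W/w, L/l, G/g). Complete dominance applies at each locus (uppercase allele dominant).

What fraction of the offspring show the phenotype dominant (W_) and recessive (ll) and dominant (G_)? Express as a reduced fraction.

WwllGg gametes: WlG×2, Wlg×2, wlG×2, wlg×2
wwLlGg gametes: wLG×2, wLg×2, wlG×2, wlg×2
WwllGg×wwLlGg grid (8·8=64): WwLlGG=4 WwLlGg=8 WwLlgg=4 WwllGG=4 WwllGg=8 Wwllgg=4 wwLlGG=4 wwLlGg=8 wwLlgg=4 wwllGG=4 wwllGg=8 wwllgg=4
W_ ll G_ hits 12/64; gcd=4; 12÷4/64÷4 = 3/16

P(W_ ll G_) = 3/16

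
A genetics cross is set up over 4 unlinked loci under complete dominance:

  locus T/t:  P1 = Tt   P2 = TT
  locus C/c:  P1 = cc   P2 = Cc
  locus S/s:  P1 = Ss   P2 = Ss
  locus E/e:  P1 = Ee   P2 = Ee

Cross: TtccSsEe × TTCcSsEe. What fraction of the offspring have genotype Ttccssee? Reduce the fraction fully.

TtccSsEe gametes: TcSE×2, TcSe×2, TcsE×2, Tcse×2, tcSE×2, tcSe×2, tcsE×2, tcse×2
TTCcSsEe gametes: TCSE×2, TCSe×2, TCsE×2, TCse×2, TcSE×2, TcSe×2, TcsE×2, Tcse×2
TtccSsEe×TTCcSsEe grid (16·16=256): TTCcSSEE=4 TTCcSSEe=8 TTCcSSee=4 TTCcSsEE=8 TTCcSsEe=16 TTCcSsee=8 TTCcssEE=4 TTCcssEe=8 TTCcssee=4 TTccSSEE=4 TTccSSEe=8 TTccSSee=4 TTccSsEE=8 TTccSsEe=16 TTccSsee=8 TTccssEE=4 TTccssEe=8 TTccssee=4 TtCcSSEE=4 TtCcSSEe=8 TtCcSSee=4 TtCcSsEE=8 TtCcSsEe=16 TtCcSsee=8 TtCcssEE=4 TtCcssEe=8 TtCcssee=4 TtccSSEE=4 TtccSSEe=8 TtccSSee=4 TtccSsEE=8 TtccSsEe=16 TtccSsee=8 TtccssEE=4 TtccssEe=8 Ttccssee=4
Ttccssee hits 4/256; gcd=4; 4÷4/256÷4 = 1/64

P(Ttccssee) = 1/64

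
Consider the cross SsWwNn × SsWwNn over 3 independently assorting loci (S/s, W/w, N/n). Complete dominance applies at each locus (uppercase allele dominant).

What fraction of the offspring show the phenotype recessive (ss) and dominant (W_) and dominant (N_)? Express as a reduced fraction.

P(ss W_ N_) = 9/64

SsWwNn gametes: SWN×1, SWn×1, SwN×1, Swn×1, sWN×1, sWn×1, swN×1, swn×1
SsWwNn gametes: SWN×1, SWn×1, SwN×1, Swn×1, sWN×1, sWn×1, swN×1, swn×1
SsWwNn×SsWwNn grid (8·8=64): SSWWNN=1 SSWWNn=2 SSWWnn=1 SSWwNN=2 SSWwNn=4 SSWwnn=2 SSwwNN=1 SSwwNn=2 SSwwnn=1 SsWWNN=2 SsWWNn=4 SsWWnn=2 SsWwNN=4 SsWwNn=8 SsWwnn=4 SswwNN=2 SswwNn=4 Sswwnn=2 ssWWNN=1 ssWWNn=2 ssWWnn=1 ssWwNN=2 ssWwNn=4 ssWwnn=2 sswwNN=1 sswwNn=2 sswwnn=1
ss W_ N_ hits 9/64; gcd=1; 9÷1/64÷1 = 9/64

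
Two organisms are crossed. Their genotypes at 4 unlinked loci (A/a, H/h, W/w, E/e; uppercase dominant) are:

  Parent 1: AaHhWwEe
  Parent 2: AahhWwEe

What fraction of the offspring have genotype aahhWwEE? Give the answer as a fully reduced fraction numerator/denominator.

AaHhWwEe gametes: AHWE×1, AHWe×1, AHwE×1, AHwe×1, AhWE×1, AhWe×1, AhwE×1, Ahwe×1, aHWE×1, aHWe×1, aHwE×1, aHwe×1, ahWE×1, ahWe×1, ahwE×1, ahwe×1
AahhWwEe gametes: AhWE×2, AhWe×2, AhwE×2, Ahwe×2, ahWE×2, ahWe×2, ahwE×2, ahwe×2
AaHhWwEe×AahhWwEe grid (16·16=256): AAHhWWEE=2 AAHhWWEe=4 AAHhWWee=2 AAHhWwEE=4 AAHhWwEe=8 AAHhWwee=4 AAHhwwEE=2 AAHhwwEe=4 AAHhwwee=2 AAhhWWEE=2 AAhhWWEe=4 AAhhWWee=2 AAhhWwEE=4 AAhhWwEe=8 AAhhWwee=4 AAhhwwEE=2 AAhhwwEe=4 AAhhwwee=2 AaHhWWEE=4 AaHhWWEe=8 AaHhWWee=4 AaHhWwEE=8 AaHhWwEe=16 AaHhWwee=8 AaHhwwEE=4 AaHhwwEe=8 AaHhwwee=4 AahhWWEE=4 AahhWWEe=8 AahhWWee=4 AahhWwEE=8 AahhWwEe=16 AahhWwee=8 AahhwwEE=4 AahhwwEe=8 Aahhwwee=4 aaHhWWEE=2 aaHhWWEe=4 aaHhWWee=2 aaHhWwEE=4 aaHhWwEe=8 aaHhWwee=4 aaHhwwEE=2 aaHhwwEe=4 aaHhwwee=2 aahhWWEE=2 aahhWWEe=4 aahhWWee=2 aahhWwEE=4 aahhWwEe=8 aahhWwee=4 aahhwwEE=2 aahhwwEe=4 aahhwwee=2
aahhWwEE hits 4/256; gcd=4; 4÷4/256÷4 = 1/64

P(aahhWwEE) = 1/64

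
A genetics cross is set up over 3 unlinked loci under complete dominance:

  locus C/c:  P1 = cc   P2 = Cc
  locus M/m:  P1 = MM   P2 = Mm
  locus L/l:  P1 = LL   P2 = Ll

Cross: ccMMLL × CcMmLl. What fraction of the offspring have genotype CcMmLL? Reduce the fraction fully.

ccMMLL gametes: cML×8
CcMmLl gametes: CML×1, CMl×1, CmL×1, Cml×1, cML×1, cMl×1, cmL×1, cml×1
ccMMLL×CcMmLl grid (8·8=64): CcMMLL=8 CcMMLl=8 CcMmLL=8 CcMmLl=8 ccMMLL=8 ccMMLl=8 ccMmLL=8 ccMmLl=8
CcMmLL hits 8/64; gcd=8; 8÷8/64÷8 = 1/8

P(CcMmLL) = 1/8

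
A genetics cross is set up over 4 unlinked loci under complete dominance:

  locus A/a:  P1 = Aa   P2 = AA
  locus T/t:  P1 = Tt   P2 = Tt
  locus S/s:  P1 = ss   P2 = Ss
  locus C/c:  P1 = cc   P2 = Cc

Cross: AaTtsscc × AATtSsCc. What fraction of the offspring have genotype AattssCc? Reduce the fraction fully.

AaTtsscc gametes: ATsc×4, Atsc×4, aTsc×4, atsc×4
AATtSsCc gametes: ATSC×2, ATSc×2, ATsC×2, ATsc×2, AtSC×2, AtSc×2, AtsC×2, Atsc×2
AaTtsscc×AATtSsCc grid (16·16=256): AATTSsCc=8 AATTSscc=8 AATTssCc=8 AATTsscc=8 AATtSsCc=16 AATtSscc=16 AATtssCc=16 AATtsscc=16 AAttSsCc=8 AAttSscc=8 AAttssCc=8 AAttsscc=8 AaTTSsCc=8 AaTTSscc=8 AaTTssCc=8 AaTTsscc=8 AaTtSsCc=16 AaTtSscc=16 AaTtssCc=16 AaTtsscc=16 AattSsCc=8 AattSscc=8 AattssCc=8 Aattsscc=8
AattssCc hits 8/256; gcd=8; 8÷8/256÷8 = 1/32

P(AattssCc) = 1/32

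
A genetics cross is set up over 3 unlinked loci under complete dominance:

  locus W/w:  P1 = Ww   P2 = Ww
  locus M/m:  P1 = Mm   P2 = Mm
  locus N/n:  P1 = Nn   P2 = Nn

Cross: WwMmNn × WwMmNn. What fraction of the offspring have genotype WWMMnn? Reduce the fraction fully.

WwMmNn gametes: WMN×1, WMn×1, WmN×1, Wmn×1, wMN×1, wMn×1, wmN×1, wmn×1
WwMmNn gametes: WMN×1, WMn×1, WmN×1, Wmn×1, wMN×1, wMn×1, wmN×1, wmn×1
WwMmNn×WwMmNn grid (8·8=64): WWMMNN=1 WWMMNn=2 WWMMnn=1 WWMmNN=2 WWMmNn=4 WWMmnn=2 WWmmNN=1 WWmmNn=2 WWmmnn=1 WwMMNN=2 WwMMNn=4 WwMMnn=2 WwMmNN=4 WwMmNn=8 WwMmnn=4 WwmmNN=2 WwmmNn=4 Wwmmnn=2 wwMMNN=1 wwMMNn=2 wwMMnn=1 wwMmNN=2 wwMmNn=4 wwMmnn=2 wwmmNN=1 wwmmNn=2 wwmmnn=1
WWMMnn hits 1/64; gcd=1; 1÷1/64÷1 = 1/64

P(WWMMnn) = 1/64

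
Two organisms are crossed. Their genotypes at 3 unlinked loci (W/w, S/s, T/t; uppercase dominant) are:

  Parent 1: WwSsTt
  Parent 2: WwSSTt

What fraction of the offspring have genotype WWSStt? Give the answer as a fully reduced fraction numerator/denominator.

WwSsTt gametes: WST×1, WSt×1, WsT×1, Wst×1, wST×1, wSt×1, wsT×1, wst×1
WwSSTt gametes: WST×2, WSt×2, wST×2, wSt×2
WwSsTt×WwSSTt grid (8·8=64): WWSSTT=2 WWSSTt=4 WWSStt=2 WWSsTT=2 WWSsTt=4 WWSstt=2 WwSSTT=4 WwSSTt=8 WwSStt=4 WwSsTT=4 WwSsTt=8 WwSstt=4 wwSSTT=2 wwSSTt=4 wwSStt=2 wwSsTT=2 wwSsTt=4 wwSstt=2
WWSStt hits 2/64; gcd=2; 2÷2/64÷2 = 1/32

P(WWSStt) = 1/32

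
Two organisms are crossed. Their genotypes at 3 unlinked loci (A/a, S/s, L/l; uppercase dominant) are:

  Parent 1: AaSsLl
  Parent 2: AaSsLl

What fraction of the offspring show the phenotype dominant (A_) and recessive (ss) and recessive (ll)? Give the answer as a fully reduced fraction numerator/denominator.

P(A_ ss ll) = 3/64

AaSsLl gametes: ASL×1, ASl×1, AsL×1, Asl×1, aSL×1, aSl×1, asL×1, asl×1
AaSsLl gametes: ASL×1, ASl×1, AsL×1, Asl×1, aSL×1, aSl×1, asL×1, asl×1
AaSsLl×AaSsLl grid (8·8=64): AASSLL=1 AASSLl=2 AASSll=1 AASsLL=2 AASsLl=4 AASsll=2 AAssLL=1 AAssLl=2 AAssll=1 AaSSLL=2 AaSSLl=4 AaSSll=2 AaSsLL=4 AaSsLl=8 AaSsll=4 AassLL=2 AassLl=4 Aassll=2 aaSSLL=1 aaSSLl=2 aaSSll=1 aaSsLL=2 aaSsLl=4 aaSsll=2 aassLL=1 aassLl=2 aassll=1
A_ ss ll hits 3/64; gcd=1; 3÷1/64÷1 = 3/64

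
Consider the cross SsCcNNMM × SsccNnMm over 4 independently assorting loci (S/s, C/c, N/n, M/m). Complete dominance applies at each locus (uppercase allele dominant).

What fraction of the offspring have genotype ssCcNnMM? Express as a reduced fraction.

SsCcNNMM gametes: SCNM×4, ScNM×4, sCNM×4, scNM×4
SsccNnMm gametes: ScNM×2, ScNm×2, ScnM×2, Scnm×2, scNM×2, scNm×2, scnM×2, scnm×2
SsCcNNMM×SsccNnMm grid (16·16=256): SSCcNNMM=8 SSCcNNMm=8 SSCcNnMM=8 SSCcNnMm=8 SSccNNMM=8 SSccNNMm=8 SSccNnMM=8 SSccNnMm=8 SsCcNNMM=16 SsCcNNMm=16 SsCcNnMM=16 SsCcNnMm=16 SsccNNMM=16 SsccNNMm=16 SsccNnMM=16 SsccNnMm=16 ssCcNNMM=8 ssCcNNMm=8 ssCcNnMM=8 ssCcNnMm=8 ssccNNMM=8 ssccNNMm=8 ssccNnMM=8 ssccNnMm=8
ssCcNnMM hits 8/256; gcd=8; 8÷8/256÷8 = 1/32

P(ssCcNnMM) = 1/32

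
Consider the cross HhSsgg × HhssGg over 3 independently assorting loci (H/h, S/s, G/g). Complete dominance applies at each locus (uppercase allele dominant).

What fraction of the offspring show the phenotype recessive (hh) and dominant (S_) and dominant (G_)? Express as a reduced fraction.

HhSsgg gametes: HSg×2, Hsg×2, hSg×2, hsg×2
HhssGg gametes: HsG×2, Hsg×2, hsG×2, hsg×2
HhSsgg×HhssGg grid (8·8=64): HHSsGg=4 HHSsgg=4 HHssGg=4 HHssgg=4 HhSsGg=8 HhSsgg=8 HhssGg=8 Hhssgg=8 hhSsGg=4 hhSsgg=4 hhssGg=4 hhssgg=4
hh S_ G_ hits 4/64; gcd=4; 4÷4/64÷4 = 1/16

P(hh S_ G_) = 1/16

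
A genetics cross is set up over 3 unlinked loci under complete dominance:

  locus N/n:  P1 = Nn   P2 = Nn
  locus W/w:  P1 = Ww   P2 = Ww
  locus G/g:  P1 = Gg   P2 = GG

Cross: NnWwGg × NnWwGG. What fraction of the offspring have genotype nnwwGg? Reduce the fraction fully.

P(nnwwGg) = 1/32

NnWwGg gametes: NWG×1, NWg×1, NwG×1, Nwg×1, nWG×1, nWg×1, nwG×1, nwg×1
NnWwGG gametes: NWG×2, NwG×2, nWG×2, nwG×2
NnWwGg×NnWwGG grid (8·8=64): NNWWGG=2 NNWWGg=2 NNWwGG=4 NNWwGg=4 NNwwGG=2 NNwwGg=2 NnWWGG=4 NnWWGg=4 NnWwGG=8 NnWwGg=8 NnwwGG=4 NnwwGg=4 nnWWGG=2 nnWWGg=2 nnWwGG=4 nnWwGg=4 nnwwGG=2 nnwwGg=2
nnwwGg hits 2/64; gcd=2; 2÷2/64÷2 = 1/32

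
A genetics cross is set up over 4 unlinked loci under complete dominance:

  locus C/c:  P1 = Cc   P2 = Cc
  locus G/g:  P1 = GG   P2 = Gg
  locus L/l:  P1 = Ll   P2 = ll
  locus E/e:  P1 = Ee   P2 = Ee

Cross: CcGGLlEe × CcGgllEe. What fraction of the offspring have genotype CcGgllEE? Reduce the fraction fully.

CcGGLlEe gametes: CGLE×2, CGLe×2, CGlE×2, CGle×2, cGLE×2, cGLe×2, cGlE×2, cGle×2
CcGgllEe gametes: CGlE×2, CGle×2, CglE×2, Cgle×2, cGlE×2, cGle×2, cglE×2, cgle×2
CcGGLlEe×CcGgllEe grid (16·16=256): CCGGLlEE=4 CCGGLlEe=8 CCGGLlee=4 CCGGllEE=4 CCGGllEe=8 CCGGllee=4 CCGgLlEE=4 CCGgLlEe=8 CCGgLlee=4 CCGgllEE=4 CCGgllEe=8 CCGgllee=4 CcGGLlEE=8 CcGGLlEe=16 CcGGLlee=8 CcGGllEE=8 CcGGllEe=16 CcGGllee=8 CcGgLlEE=8 CcGgLlEe=16 CcGgLlee=8 CcGgllEE=8 CcGgllEe=16 CcGgllee=8 ccGGLlEE=4 ccGGLlEe=8 ccGGLlee=4 ccGGllEE=4 ccGGllEe=8 ccGGllee=4 ccGgLlEE=4 ccGgLlEe=8 ccGgLlee=4 ccGgllEE=4 ccGgllEe=8 ccGgllee=4
CcGgllEE hits 8/256; gcd=8; 8÷8/256÷8 = 1/32

P(CcGgllEE) = 1/32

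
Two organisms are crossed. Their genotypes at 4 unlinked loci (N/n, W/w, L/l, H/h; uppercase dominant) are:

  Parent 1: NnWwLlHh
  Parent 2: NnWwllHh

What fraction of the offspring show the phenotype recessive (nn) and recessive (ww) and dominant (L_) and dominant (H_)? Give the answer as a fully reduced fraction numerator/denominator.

NnWwLlHh gametes: NWLH×1, NWLh×1, NWlH×1, NWlh×1, NwLH×1, NwLh×1, NwlH×1, Nwlh×1, nWLH×1, nWLh×1, nWlH×1, nWlh×1, nwLH×1, nwLh×1, nwlH×1, nwlh×1
NnWwllHh gametes: NWlH×2, NWlh×2, NwlH×2, Nwlh×2, nWlH×2, nWlh×2, nwlH×2, nwlh×2
NnWwLlHh×NnWwllHh grid (16·16=256): NNWWLlHH=2 NNWWLlHh=4 NNWWLlhh=2 NNWWllHH=2 NNWWllHh=4 NNWWllhh=2 NNWwLlHH=4 NNWwLlHh=8 NNWwLlhh=4 NNWwllHH=4 NNWwllHh=8 NNWwllhh=4 NNwwLlHH=2 NNwwLlHh=4 NNwwLlhh=2 NNwwllHH=2 NNwwllHh=4 NNwwllhh=2 NnWWLlHH=4 NnWWLlHh=8 NnWWLlhh=4 NnWWllHH=4 NnWWllHh=8 NnWWllhh=4 NnWwLlHH=8 NnWwLlHh=16 NnWwLlhh=8 NnWwllHH=8 NnWwllHh=16 NnWwllhh=8 NnwwLlHH=4 NnwwLlHh=8 NnwwLlhh=4 NnwwllHH=4 NnwwllHh=8 Nnwwllhh=4 nnWWLlHH=2 nnWWLlHh=4 nnWWLlhh=2 nnWWllHH=2 nnWWllHh=4 nnWWllhh=2 nnWwLlHH=4 nnWwLlHh=8 nnWwLlhh=4 nnWwllHH=4 nnWwllHh=8 nnWwllhh=4 nnwwLlHH=2 nnwwLlHh=4 nnwwLlhh=2 nnwwllHH=2 nnwwllHh=4 nnwwllhh=2
nn ww L_ H_ hits 6/256; gcd=2; 6÷2/256÷2 = 3/128

P(nn ww L_ H_) = 3/128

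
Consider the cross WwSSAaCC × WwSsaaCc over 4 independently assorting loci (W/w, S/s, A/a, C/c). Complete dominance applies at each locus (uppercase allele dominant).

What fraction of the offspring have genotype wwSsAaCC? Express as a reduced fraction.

WwSSAaCC gametes: WSAC×4, WSaC×4, wSAC×4, wSaC×4
WwSsaaCc gametes: WSaC×2, WSac×2, WsaC×2, Wsac×2, wSaC×2, wSac×2, wsaC×2, wsac×2
WwSSAaCC×WwSsaaCc grid (16·16=256): WWSSAaCC=8 WWSSAaCc=8 WWSSaaCC=8 WWSSaaCc=8 WWSsAaCC=8 WWSsAaCc=8 WWSsaaCC=8 WWSsaaCc=8 WwSSAaCC=16 WwSSAaCc=16 WwSSaaCC=16 WwSSaaCc=16 WwSsAaCC=16 WwSsAaCc=16 WwSsaaCC=16 WwSsaaCc=16 wwSSAaCC=8 wwSSAaCc=8 wwSSaaCC=8 wwSSaaCc=8 wwSsAaCC=8 wwSsAaCc=8 wwSsaaCC=8 wwSsaaCc=8
wwSsAaCC hits 8/256; gcd=8; 8÷8/256÷8 = 1/32

P(wwSsAaCC) = 1/32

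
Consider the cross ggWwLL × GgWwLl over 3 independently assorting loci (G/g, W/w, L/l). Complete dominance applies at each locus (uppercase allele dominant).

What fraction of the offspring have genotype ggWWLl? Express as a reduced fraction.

P(ggWWLl) = 1/16

ggWwLL gametes: gWL×4, gwL×4
GgWwLl gametes: GWL×1, GWl×1, GwL×1, Gwl×1, gWL×1, gWl×1, gwL×1, gwl×1
ggWwLL×GgWwLl grid (8·8=64): GgWWLL=4 GgWWLl=4 GgWwLL=8 GgWwLl=8 GgwwLL=4 GgwwLl=4 ggWWLL=4 ggWWLl=4 ggWwLL=8 ggWwLl=8 ggwwLL=4 ggwwLl=4
ggWWLl hits 4/64; gcd=4; 4÷4/64÷4 = 1/16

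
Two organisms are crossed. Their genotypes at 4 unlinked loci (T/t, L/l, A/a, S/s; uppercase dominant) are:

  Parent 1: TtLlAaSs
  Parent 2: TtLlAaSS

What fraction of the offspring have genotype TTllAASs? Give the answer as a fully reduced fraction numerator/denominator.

TtLlAaSs gametes: TLAS×1, TLAs×1, TLaS×1, TLas×1, TlAS×1, TlAs×1, TlaS×1, Tlas×1, tLAS×1, tLAs×1, tLaS×1, tLas×1, tlAS×1, tlAs×1, tlaS×1, tlas×1
TtLlAaSS gametes: TLAS×2, TLaS×2, TlAS×2, TlaS×2, tLAS×2, tLaS×2, tlAS×2, tlaS×2
TtLlAaSs×TtLlAaSS grid (16·16=256): TTLLAASS=2 TTLLAASs=2 TTLLAaSS=4 TTLLAaSs=4 TTLLaaSS=2 TTLLaaSs=2 TTLlAASS=4 TTLlAASs=4 TTLlAaSS=8 TTLlAaSs=8 TTLlaaSS=4 TTLlaaSs=4 TTllAASS=2 TTllAASs=2 TTllAaSS=4 TTllAaSs=4 TTllaaSS=2 TTllaaSs=2 TtLLAASS=4 TtLLAASs=4 TtLLAaSS=8 TtLLAaSs=8 TtLLaaSS=4 TtLLaaSs=4 TtLlAASS=8 TtLlAASs=8 TtLlAaSS=16 TtLlAaSs=16 TtLlaaSS=8 TtLlaaSs=8 TtllAASS=4 TtllAASs=4 TtllAaSS=8 TtllAaSs=8 TtllaaSS=4 TtllaaSs=4 ttLLAASS=2 ttLLAASs=2 ttLLAaSS=4 ttLLAaSs=4 ttLLaaSS=2 ttLLaaSs=2 ttLlAASS=4 ttLlAASs=4 ttLlAaSS=8 ttLlAaSs=8 ttLlaaSS=4 ttLlaaSs=4 ttllAASS=2 ttllAASs=2 ttllAaSS=4 ttllAaSs=4 ttllaaSS=2 ttllaaSs=2
TTllAASs hits 2/256; gcd=2; 2÷2/256÷2 = 1/128

P(TTllAASs) = 1/128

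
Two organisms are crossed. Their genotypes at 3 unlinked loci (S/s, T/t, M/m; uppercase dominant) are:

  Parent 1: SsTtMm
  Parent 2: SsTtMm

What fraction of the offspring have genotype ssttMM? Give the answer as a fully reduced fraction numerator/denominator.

SsTtMm gametes: STM×1, STm×1, StM×1, Stm×1, sTM×1, sTm×1, stM×1, stm×1
SsTtMm gametes: STM×1, STm×1, StM×1, Stm×1, sTM×1, sTm×1, stM×1, stm×1
SsTtMm×SsTtMm grid (8·8=64): SSTTMM=1 SSTTMm=2 SSTTmm=1 SSTtMM=2 SSTtMm=4 SSTtmm=2 SSttMM=1 SSttMm=2 SSttmm=1 SsTTMM=2 SsTTMm=4 SsTTmm=2 SsTtMM=4 SsTtMm=8 SsTtmm=4 SsttMM=2 SsttMm=4 Ssttmm=2 ssTTMM=1 ssTTMm=2 ssTTmm=1 ssTtMM=2 ssTtMm=4 ssTtmm=2 ssttMM=1 ssttMm=2 ssttmm=1
ssttMM hits 1/64; gcd=1; 1÷1/64÷1 = 1/64

P(ssttMM) = 1/64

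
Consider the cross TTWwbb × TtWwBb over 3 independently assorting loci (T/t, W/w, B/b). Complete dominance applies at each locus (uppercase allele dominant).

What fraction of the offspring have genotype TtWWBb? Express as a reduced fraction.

TTWwbb gametes: TWb×4, Twb×4
TtWwBb gametes: TWB×1, TWb×1, TwB×1, Twb×1, tWB×1, tWb×1, twB×1, twb×1
TTWwbb×TtWwBb grid (8·8=64): TTWWBb=4 TTWWbb=4 TTWwBb=8 TTWwbb=8 TTwwBb=4 TTwwbb=4 TtWWBb=4 TtWWbb=4 TtWwBb=8 TtWwbb=8 TtwwBb=4 Ttwwbb=4
TtWWBb hits 4/64; gcd=4; 4÷4/64÷4 = 1/16

P(TtWWBb) = 1/16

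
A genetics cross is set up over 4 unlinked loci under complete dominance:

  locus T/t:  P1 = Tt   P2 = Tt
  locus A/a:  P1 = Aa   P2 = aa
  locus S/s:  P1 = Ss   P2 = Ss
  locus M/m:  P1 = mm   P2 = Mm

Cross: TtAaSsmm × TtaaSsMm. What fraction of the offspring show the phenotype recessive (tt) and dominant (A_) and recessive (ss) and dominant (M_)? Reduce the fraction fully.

P(tt A_ ss M_) = 1/64

TtAaSsmm gametes: TASm×2, TAsm×2, TaSm×2, Tasm×2, tASm×2, tAsm×2, taSm×2, tasm×2
TtaaSsMm gametes: TaSM×2, TaSm×2, TasM×2, Tasm×2, taSM×2, taSm×2, tasM×2, tasm×2
TtAaSsmm×TtaaSsMm grid (16·16=256): TTAaSSMm=4 TTAaSSmm=4 TTAaSsMm=8 TTAaSsmm=8 TTAassMm=4 TTAassmm=4 TTaaSSMm=4 TTaaSSmm=4 TTaaSsMm=8 TTaaSsmm=8 TTaassMm=4 TTaassmm=4 TtAaSSMm=8 TtAaSSmm=8 TtAaSsMm=16 TtAaSsmm=16 TtAassMm=8 TtAassmm=8 TtaaSSMm=8 TtaaSSmm=8 TtaaSsMm=16 TtaaSsmm=16 TtaassMm=8 Ttaassmm=8 ttAaSSMm=4 ttAaSSmm=4 ttAaSsMm=8 ttAaSsmm=8 ttAassMm=4 ttAassmm=4 ttaaSSMm=4 ttaaSSmm=4 ttaaSsMm=8 ttaaSsmm=8 ttaassMm=4 ttaassmm=4
tt A_ ss M_ hits 4/256; gcd=4; 4÷4/256÷4 = 1/64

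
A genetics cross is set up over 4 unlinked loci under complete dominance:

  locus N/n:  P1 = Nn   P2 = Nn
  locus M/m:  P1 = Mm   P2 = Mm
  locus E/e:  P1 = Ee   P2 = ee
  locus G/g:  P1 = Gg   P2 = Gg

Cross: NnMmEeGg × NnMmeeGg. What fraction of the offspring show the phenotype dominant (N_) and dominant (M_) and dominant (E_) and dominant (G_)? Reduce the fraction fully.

P(N_ M_ E_ G_) = 27/128

NnMmEeGg gametes: NMEG×1, NMEg×1, NMeG×1, NMeg×1, NmEG×1, NmEg×1, NmeG×1, Nmeg×1, nMEG×1, nMEg×1, nMeG×1, nMeg×1, nmEG×1, nmEg×1, nmeG×1, nmeg×1
NnMmeeGg gametes: NMeG×2, NMeg×2, NmeG×2, Nmeg×2, nMeG×2, nMeg×2, nmeG×2, nmeg×2
NnMmEeGg×NnMmeeGg grid (16·16=256): NNMMEeGG=2 NNMMEeGg=4 NNMMEegg=2 NNMMeeGG=2 NNMMeeGg=4 NNMMeegg=2 NNMmEeGG=4 NNMmEeGg=8 NNMmEegg=4 NNMmeeGG=4 NNMmeeGg=8 NNMmeegg=4 NNmmEeGG=2 NNmmEeGg=4 NNmmEegg=2 NNmmeeGG=2 NNmmeeGg=4 NNmmeegg=2 NnMMEeGG=4 NnMMEeGg=8 NnMMEegg=4 NnMMeeGG=4 NnMMeeGg=8 NnMMeegg=4 NnMmEeGG=8 NnMmEeGg=16 NnMmEegg=8 NnMmeeGG=8 NnMmeeGg=16 NnMmeegg=8 NnmmEeGG=4 NnmmEeGg=8 NnmmEegg=4 NnmmeeGG=4 NnmmeeGg=8 Nnmmeegg=4 nnMMEeGG=2 nnMMEeGg=4 nnMMEegg=2 nnMMeeGG=2 nnMMeeGg=4 nnMMeegg=2 nnMmEeGG=4 nnMmEeGg=8 nnMmEegg=4 nnMmeeGG=4 nnMmeeGg=8 nnMmeegg=4 nnmmEeGG=2 nnmmEeGg=4 nnmmEegg=2 nnmmeeGG=2 nnmmeeGg=4 nnmmeegg=2
N_ M_ E_ G_ hits 54/256; gcd=2; 54÷2/256÷2 = 27/128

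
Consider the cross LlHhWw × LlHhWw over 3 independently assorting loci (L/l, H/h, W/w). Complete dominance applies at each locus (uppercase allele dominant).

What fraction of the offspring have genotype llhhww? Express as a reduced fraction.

P(llhhww) = 1/64

LlHhWw gametes: LHW×1, LHw×1, LhW×1, Lhw×1, lHW×1, lHw×1, lhW×1, lhw×1
LlHhWw gametes: LHW×1, LHw×1, LhW×1, Lhw×1, lHW×1, lHw×1, lhW×1, lhw×1
LlHhWw×LlHhWw grid (8·8=64): LLHHWW=1 LLHHWw=2 LLHHww=1 LLHhWW=2 LLHhWw=4 LLHhww=2 LLhhWW=1 LLhhWw=2 LLhhww=1 LlHHWW=2 LlHHWw=4 LlHHww=2 LlHhWW=4 LlHhWw=8 LlHhww=4 LlhhWW=2 LlhhWw=4 Llhhww=2 llHHWW=1 llHHWw=2 llHHww=1 llHhWW=2 llHhWw=4 llHhww=2 llhhWW=1 llhhWw=2 llhhww=1
llhhww hits 1/64; gcd=1; 1÷1/64÷1 = 1/64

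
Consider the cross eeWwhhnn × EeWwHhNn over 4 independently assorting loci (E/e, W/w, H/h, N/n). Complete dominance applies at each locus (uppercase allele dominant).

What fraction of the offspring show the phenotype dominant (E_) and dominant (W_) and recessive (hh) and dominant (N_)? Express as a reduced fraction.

eeWwhhnn gametes: eWhn×8, ewhn×8
EeWwHhNn gametes: EWHN×1, EWHn×1, EWhN×1, EWhn×1, EwHN×1, EwHn×1, EwhN×1, Ewhn×1, eWHN×1, eWHn×1, eWhN×1, eWhn×1, ewHN×1, ewHn×1, ewhN×1, ewhn×1
eeWwhhnn×EeWwHhNn grid (16·16=256): EeWWHhNn=8 EeWWHhnn=8 EeWWhhNn=8 EeWWhhnn=8 EeWwHhNn=16 EeWwHhnn=16 EeWwhhNn=16 EeWwhhnn=16 EewwHhNn=8 EewwHhnn=8 EewwhhNn=8 Eewwhhnn=8 eeWWHhNn=8 eeWWHhnn=8 eeWWhhNn=8 eeWWhhnn=8 eeWwHhNn=16 eeWwHhnn=16 eeWwhhNn=16 eeWwhhnn=16 eewwHhNn=8 eewwHhnn=8 eewwhhNn=8 eewwhhnn=8
E_ W_ hh N_ hits 24/256; gcd=8; 24÷8/256÷8 = 3/32

P(E_ W_ hh N_) = 3/32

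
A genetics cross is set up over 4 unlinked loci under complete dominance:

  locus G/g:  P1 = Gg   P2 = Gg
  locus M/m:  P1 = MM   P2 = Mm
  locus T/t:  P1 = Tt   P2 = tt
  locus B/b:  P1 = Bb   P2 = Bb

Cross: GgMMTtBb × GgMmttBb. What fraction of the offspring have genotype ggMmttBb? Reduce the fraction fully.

GgMMTtBb gametes: GMTB×2, GMTb×2, GMtB×2, GMtb×2, gMTB×2, gMTb×2, gMtB×2, gMtb×2
GgMmttBb gametes: GMtB×2, GMtb×2, GmtB×2, Gmtb×2, gMtB×2, gMtb×2, gmtB×2, gmtb×2
GgMMTtBb×GgMmttBb grid (16·16=256): GGMMTtBB=4 GGMMTtBb=8 GGMMTtbb=4 GGMMttBB=4 GGMMttBb=8 GGMMttbb=4 GGMmTtBB=4 GGMmTtBb=8 GGMmTtbb=4 GGMmttBB=4 GGMmttBb=8 GGMmttbb=4 GgMMTtBB=8 GgMMTtBb=16 GgMMTtbb=8 GgMMttBB=8 GgMMttBb=16 GgMMttbb=8 GgMmTtBB=8 GgMmTtBb=16 GgMmTtbb=8 GgMmttBB=8 GgMmttBb=16 GgMmttbb=8 ggMMTtBB=4 ggMMTtBb=8 ggMMTtbb=4 ggMMttBB=4 ggMMttBb=8 ggMMttbb=4 ggMmTtBB=4 ggMmTtBb=8 ggMmTtbb=4 ggMmttBB=4 ggMmttBb=8 ggMmttbb=4
ggMmttBb hits 8/256; gcd=8; 8÷8/256÷8 = 1/32

P(ggMmttBb) = 1/32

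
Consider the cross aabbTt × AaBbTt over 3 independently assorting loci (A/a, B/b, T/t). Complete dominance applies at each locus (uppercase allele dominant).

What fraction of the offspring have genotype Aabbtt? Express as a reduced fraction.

aabbTt gametes: abT×4, abt×4
AaBbTt gametes: ABT×1, ABt×1, AbT×1, Abt×1, aBT×1, aBt×1, abT×1, abt×1
aabbTt×AaBbTt grid (8·8=64): AaBbTT=4 AaBbTt=8 AaBbtt=4 AabbTT=4 AabbTt=8 Aabbtt=4 aaBbTT=4 aaBbTt=8 aaBbtt=4 aabbTT=4 aabbTt=8 aabbtt=4
Aabbtt hits 4/64; gcd=4; 4÷4/64÷4 = 1/16

P(Aabbtt) = 1/16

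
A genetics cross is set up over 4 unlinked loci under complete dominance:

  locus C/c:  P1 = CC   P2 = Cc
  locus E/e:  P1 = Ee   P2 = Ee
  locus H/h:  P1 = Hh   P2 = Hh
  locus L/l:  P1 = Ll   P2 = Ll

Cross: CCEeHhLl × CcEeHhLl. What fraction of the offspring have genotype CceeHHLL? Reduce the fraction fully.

CCEeHhLl gametes: CEHL×2, CEHl×2, CEhL×2, CEhl×2, CeHL×2, CeHl×2, CehL×2, Cehl×2
CcEeHhLl gametes: CEHL×1, CEHl×1, CEhL×1, CEhl×1, CeHL×1, CeHl×1, CehL×1, Cehl×1, cEHL×1, cEHl×1, cEhL×1, cEhl×1, ceHL×1, ceHl×1, cehL×1, cehl×1
CCEeHhLl×CcEeHhLl grid (16·16=256): CCEEHHLL=2 CCEEHHLl=4 CCEEHHll=2 CCEEHhLL=4 CCEEHhLl=8 CCEEHhll=4 CCEEhhLL=2 CCEEhhLl=4 CCEEhhll=2 CCEeHHLL=4 CCEeHHLl=8 CCEeHHll=4 CCEeHhLL=8 CCEeHhLl=16 CCEeHhll=8 CCEehhLL=4 CCEehhLl=8 CCEehhll=4 CCeeHHLL=2 CCeeHHLl=4 CCeeHHll=2 CCeeHhLL=4 CCeeHhLl=8 CCeeHhll=4 CCeehhLL=2 CCeehhLl=4 CCeehhll=2 CcEEHHLL=2 CcEEHHLl=4 CcEEHHll=2 CcEEHhLL=4 CcEEHhLl=8 CcEEHhll=4 CcEEhhLL=2 CcEEhhLl=4 CcEEhhll=2 CcEeHHLL=4 CcEeHHLl=8 CcEeHHll=4 CcEeHhLL=8 CcEeHhLl=16 CcEeHhll=8 CcEehhLL=4 CcEehhLl=8 CcEehhll=4 CceeHHLL=2 CceeHHLl=4 CceeHHll=2 CceeHhLL=4 CceeHhLl=8 CceeHhll=4 CceehhLL=2 CceehhLl=4 Cceehhll=2
CceeHHLL hits 2/256; gcd=2; 2÷2/256÷2 = 1/128

P(CceeHHLL) = 1/128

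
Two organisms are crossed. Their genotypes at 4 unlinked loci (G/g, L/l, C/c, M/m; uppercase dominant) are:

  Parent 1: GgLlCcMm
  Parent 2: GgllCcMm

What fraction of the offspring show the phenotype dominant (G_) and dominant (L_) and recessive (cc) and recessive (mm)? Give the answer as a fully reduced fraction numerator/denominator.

P(G_ L_ cc mm) = 3/128

GgLlCcMm gametes: GLCM×1, GLCm×1, GLcM×1, GLcm×1, GlCM×1, GlCm×1, GlcM×1, Glcm×1, gLCM×1, gLCm×1, gLcM×1, gLcm×1, glCM×1, glCm×1, glcM×1, glcm×1
GgllCcMm gametes: GlCM×2, GlCm×2, GlcM×2, Glcm×2, glCM×2, glCm×2, glcM×2, glcm×2
GgLlCcMm×GgllCcMm grid (16·16=256): GGLlCCMM=2 GGLlCCMm=4 GGLlCCmm=2 GGLlCcMM=4 GGLlCcMm=8 GGLlCcmm=4 GGLlccMM=2 GGLlccMm=4 GGLlccmm=2 GGllCCMM=2 GGllCCMm=4 GGllCCmm=2 GGllCcMM=4 GGllCcMm=8 GGllCcmm=4 GGllccMM=2 GGllccMm=4 GGllccmm=2 GgLlCCMM=4 GgLlCCMm=8 GgLlCCmm=4 GgLlCcMM=8 GgLlCcMm=16 GgLlCcmm=8 GgLlccMM=4 GgLlccMm=8 GgLlccmm=4 GgllCCMM=4 GgllCCMm=8 GgllCCmm=4 GgllCcMM=8 GgllCcMm=16 GgllCcmm=8 GgllccMM=4 GgllccMm=8 Ggllccmm=4 ggLlCCMM=2 ggLlCCMm=4 ggLlCCmm=2 ggLlCcMM=4 ggLlCcMm=8 ggLlCcmm=4 ggLlccMM=2 ggLlccMm=4 ggLlccmm=2 ggllCCMM=2 ggllCCMm=4 ggllCCmm=2 ggllCcMM=4 ggllCcMm=8 ggllCcmm=4 ggllccMM=2 ggllccMm=4 ggllccmm=2
G_ L_ cc mm hits 6/256; gcd=2; 6÷2/256÷2 = 3/128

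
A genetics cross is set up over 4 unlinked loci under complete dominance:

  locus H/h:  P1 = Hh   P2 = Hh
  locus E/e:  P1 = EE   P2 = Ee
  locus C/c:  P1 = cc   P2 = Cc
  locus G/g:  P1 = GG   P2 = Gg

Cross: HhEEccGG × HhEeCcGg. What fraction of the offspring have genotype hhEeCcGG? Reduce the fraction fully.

HhEEccGG gametes: HEcG×8, hEcG×8
HhEeCcGg gametes: HECG×1, HECg×1, HEcG×1, HEcg×1, HeCG×1, HeCg×1, HecG×1, Hecg×1, hECG×1, hECg×1, hEcG×1, hEcg×1, heCG×1, heCg×1, hecG×1, hecg×1
HhEEccGG×HhEeCcGg grid (16·16=256): HHEECcGG=8 HHEECcGg=8 HHEEccGG=8 HHEEccGg=8 HHEeCcGG=8 HHEeCcGg=8 HHEeccGG=8 HHEeccGg=8 HhEECcGG=16 HhEECcGg=16 HhEEccGG=16 HhEEccGg=16 HhEeCcGG=16 HhEeCcGg=16 HhEeccGG=16 HhEeccGg=16 hhEECcGG=8 hhEECcGg=8 hhEEccGG=8 hhEEccGg=8 hhEeCcGG=8 hhEeCcGg=8 hhEeccGG=8 hhEeccGg=8
hhEeCcGG hits 8/256; gcd=8; 8÷8/256÷8 = 1/32

P(hhEeCcGG) = 1/32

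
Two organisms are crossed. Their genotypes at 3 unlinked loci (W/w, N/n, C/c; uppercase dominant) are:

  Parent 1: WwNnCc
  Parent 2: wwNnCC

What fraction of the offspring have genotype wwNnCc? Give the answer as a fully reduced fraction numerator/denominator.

WwNnCc gametes: WNC×1, WNc×1, WnC×1, Wnc×1, wNC×1, wNc×1, wnC×1, wnc×1
wwNnCC gametes: wNC×4, wnC×4
WwNnCc×wwNnCC grid (8·8=64): WwNNCC=4 WwNNCc=4 WwNnCC=8 WwNnCc=8 WwnnCC=4 WwnnCc=4 wwNNCC=4 wwNNCc=4 wwNnCC=8 wwNnCc=8 wwnnCC=4 wwnnCc=4
wwNnCc hits 8/64; gcd=8; 8÷8/64÷8 = 1/8

P(wwNnCc) = 1/8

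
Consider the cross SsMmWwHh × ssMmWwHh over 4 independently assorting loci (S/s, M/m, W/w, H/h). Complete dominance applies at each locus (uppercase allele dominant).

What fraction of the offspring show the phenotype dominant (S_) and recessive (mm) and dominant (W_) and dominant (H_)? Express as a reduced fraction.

P(S_ mm W_ H_) = 9/128

SsMmWwHh gametes: SMWH×1, SMWh×1, SMwH×1, SMwh×1, SmWH×1, SmWh×1, SmwH×1, Smwh×1, sMWH×1, sMWh×1, sMwH×1, sMwh×1, smWH×1, smWh×1, smwH×1, smwh×1
ssMmWwHh gametes: sMWH×2, sMWh×2, sMwH×2, sMwh×2, smWH×2, smWh×2, smwH×2, smwh×2
SsMmWwHh×ssMmWwHh grid (16·16=256): SsMMWWHH=2 SsMMWWHh=4 SsMMWWhh=2 SsMMWwHH=4 SsMMWwHh=8 SsMMWwhh=4 SsMMwwHH=2 SsMMwwHh=4 SsMMwwhh=2 SsMmWWHH=4 SsMmWWHh=8 SsMmWWhh=4 SsMmWwHH=8 SsMmWwHh=16 SsMmWwhh=8 SsMmwwHH=4 SsMmwwHh=8 SsMmwwhh=4 SsmmWWHH=2 SsmmWWHh=4 SsmmWWhh=2 SsmmWwHH=4 SsmmWwHh=8 SsmmWwhh=4 SsmmwwHH=2 SsmmwwHh=4 Ssmmwwhh=2 ssMMWWHH=2 ssMMWWHh=4 ssMMWWhh=2 ssMMWwHH=4 ssMMWwHh=8 ssMMWwhh=4 ssMMwwHH=2 ssMMwwHh=4 ssMMwwhh=2 ssMmWWHH=4 ssMmWWHh=8 ssMmWWhh=4 ssMmWwHH=8 ssMmWwHh=16 ssMmWwhh=8 ssMmwwHH=4 ssMmwwHh=8 ssMmwwhh=4 ssmmWWHH=2 ssmmWWHh=4 ssmmWWhh=2 ssmmWwHH=4 ssmmWwHh=8 ssmmWwhh=4 ssmmwwHH=2 ssmmwwHh=4 ssmmwwhh=2
S_ mm W_ H_ hits 18/256; gcd=2; 18÷2/256÷2 = 9/128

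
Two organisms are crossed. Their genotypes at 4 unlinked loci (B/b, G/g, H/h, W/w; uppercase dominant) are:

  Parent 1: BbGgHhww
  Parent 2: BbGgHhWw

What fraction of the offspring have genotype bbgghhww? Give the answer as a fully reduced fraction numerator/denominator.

BbGgHhww gametes: BGHw×2, BGhw×2, BgHw×2, Bghw×2, bGHw×2, bGhw×2, bgHw×2, bghw×2
BbGgHhWw gametes: BGHW×1, BGHw×1, BGhW×1, BGhw×1, BgHW×1, BgHw×1, BghW×1, Bghw×1, bGHW×1, bGHw×1, bGhW×1, bGhw×1, bgHW×1, bgHw×1, bghW×1, bghw×1
BbGgHhww×BbGgHhWw grid (16·16=256): BBGGHHWw=2 BBGGHHww=2 BBGGHhWw=4 BBGGHhww=4 BBGGhhWw=2 BBGGhhww=2 BBGgHHWw=4 BBGgHHww=4 BBGgHhWw=8 BBGgHhww=8 BBGghhWw=4 BBGghhww=4 BBggHHWw=2 BBggHHww=2 BBggHhWw=4 BBggHhww=4 BBgghhWw=2 BBgghhww=2 BbGGHHWw=4 BbGGHHww=4 BbGGHhWw=8 BbGGHhww=8 BbGGhhWw=4 BbGGhhww=4 BbGgHHWw=8 BbGgHHww=8 BbGgHhWw=16 BbGgHhww=16 BbGghhWw=8 BbGghhww=8 BbggHHWw=4 BbggHHww=4 BbggHhWw=8 BbggHhww=8 BbgghhWw=4 Bbgghhww=4 bbGGHHWw=2 bbGGHHww=2 bbGGHhWw=4 bbGGHhww=4 bbGGhhWw=2 bbGGhhww=2 bbGgHHWw=4 bbGgHHww=4 bbGgHhWw=8 bbGgHhww=8 bbGghhWw=4 bbGghhww=4 bbggHHWw=2 bbggHHww=2 bbggHhWw=4 bbggHhww=4 bbgghhWw=2 bbgghhww=2
bbgghhww hits 2/256; gcd=2; 2÷2/256÷2 = 1/128

P(bbgghhww) = 1/128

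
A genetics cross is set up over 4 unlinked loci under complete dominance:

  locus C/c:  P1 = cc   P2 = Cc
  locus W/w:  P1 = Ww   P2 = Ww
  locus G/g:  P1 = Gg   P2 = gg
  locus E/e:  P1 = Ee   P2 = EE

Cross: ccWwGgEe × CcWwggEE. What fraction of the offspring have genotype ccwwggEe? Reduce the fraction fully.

P(ccwwggEe) = 1/32

ccWwGgEe gametes: cWGE×2, cWGe×2, cWgE×2, cWge×2, cwGE×2, cwGe×2, cwgE×2, cwge×2
CcWwggEE gametes: CWgE×4, CwgE×4, cWgE×4, cwgE×4
ccWwGgEe×CcWwggEE grid (16·16=256): CcWWGgEE=8 CcWWGgEe=8 CcWWggEE=8 CcWWggEe=8 CcWwGgEE=16 CcWwGgEe=16 CcWwggEE=16 CcWwggEe=16 CcwwGgEE=8 CcwwGgEe=8 CcwwggEE=8 CcwwggEe=8 ccWWGgEE=8 ccWWGgEe=8 ccWWggEE=8 ccWWggEe=8 ccWwGgEE=16 ccWwGgEe=16 ccWwggEE=16 ccWwggEe=16 ccwwGgEE=8 ccwwGgEe=8 ccwwggEE=8 ccwwggEe=8
ccwwggEe hits 8/256; gcd=8; 8÷8/256÷8 = 1/32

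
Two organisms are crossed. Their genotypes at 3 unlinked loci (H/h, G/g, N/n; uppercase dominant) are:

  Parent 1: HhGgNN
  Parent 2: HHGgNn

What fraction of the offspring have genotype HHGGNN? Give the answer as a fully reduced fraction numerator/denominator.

P(HHGGNN) = 1/16

HhGgNN gametes: HGN×2, HgN×2, hGN×2, hgN×2
HHGgNn gametes: HGN×2, HGn×2, HgN×2, Hgn×2
HhGgNN×HHGgNn grid (8·8=64): HHGGNN=4 HHGGNn=4 HHGgNN=8 HHGgNn=8 HHggNN=4 HHggNn=4 HhGGNN=4 HhGGNn=4 HhGgNN=8 HhGgNn=8 HhggNN=4 HhggNn=4
HHGGNN hits 4/64; gcd=4; 4÷4/64÷4 = 1/16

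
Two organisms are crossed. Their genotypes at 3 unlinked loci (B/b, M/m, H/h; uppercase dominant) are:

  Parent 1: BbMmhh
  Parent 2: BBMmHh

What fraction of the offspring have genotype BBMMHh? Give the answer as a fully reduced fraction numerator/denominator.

P(BBMMHh) = 1/16

BbMmhh gametes: BMh×2, Bmh×2, bMh×2, bmh×2
BBMmHh gametes: BMH×2, BMh×2, BmH×2, Bmh×2
BbMmhh×BBMmHh grid (8·8=64): BBMMHh=4 BBMMhh=4 BBMmHh=8 BBMmhh=8 BBmmHh=4 BBmmhh=4 BbMMHh=4 BbMMhh=4 BbMmHh=8 BbMmhh=8 BbmmHh=4 Bbmmhh=4
BBMMHh hits 4/64; gcd=4; 4÷4/64÷4 = 1/16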